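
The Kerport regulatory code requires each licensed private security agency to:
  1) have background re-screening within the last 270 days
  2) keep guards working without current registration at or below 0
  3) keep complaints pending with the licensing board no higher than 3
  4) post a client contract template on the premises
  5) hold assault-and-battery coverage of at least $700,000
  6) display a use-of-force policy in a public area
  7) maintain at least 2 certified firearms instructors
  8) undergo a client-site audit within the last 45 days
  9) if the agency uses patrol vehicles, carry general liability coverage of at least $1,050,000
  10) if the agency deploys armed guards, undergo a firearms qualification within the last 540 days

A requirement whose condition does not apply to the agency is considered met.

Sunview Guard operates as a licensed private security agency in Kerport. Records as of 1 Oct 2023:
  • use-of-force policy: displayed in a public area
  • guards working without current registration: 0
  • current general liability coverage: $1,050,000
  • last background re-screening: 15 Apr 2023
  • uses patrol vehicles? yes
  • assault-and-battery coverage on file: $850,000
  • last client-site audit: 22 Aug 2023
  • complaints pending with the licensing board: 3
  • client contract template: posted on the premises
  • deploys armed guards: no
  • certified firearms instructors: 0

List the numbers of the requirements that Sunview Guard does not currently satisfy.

1. background re-screening 169 days ago vs limit 270 → met
2. guards working without current registration 0 ≤ 0 → met
3. complaints pending with the licensing board 3 ≤ 3 → met
4. client contract template present → met
5. assault-and-battery coverage $850,000 ≥ $700,000 → met
6. use-of-force policy present → met
7. certified firearms instructors 0 < 2 → not met
8. client-site audit 40 days ago vs limit 45 → met
9. condition 'uses patrol vehicles' holds; general liability coverage $1,050,000 ≥ $1,050,000 → met
10. condition 'deploys armed guards' does not hold → requirement n/a → met
Not met: 7

7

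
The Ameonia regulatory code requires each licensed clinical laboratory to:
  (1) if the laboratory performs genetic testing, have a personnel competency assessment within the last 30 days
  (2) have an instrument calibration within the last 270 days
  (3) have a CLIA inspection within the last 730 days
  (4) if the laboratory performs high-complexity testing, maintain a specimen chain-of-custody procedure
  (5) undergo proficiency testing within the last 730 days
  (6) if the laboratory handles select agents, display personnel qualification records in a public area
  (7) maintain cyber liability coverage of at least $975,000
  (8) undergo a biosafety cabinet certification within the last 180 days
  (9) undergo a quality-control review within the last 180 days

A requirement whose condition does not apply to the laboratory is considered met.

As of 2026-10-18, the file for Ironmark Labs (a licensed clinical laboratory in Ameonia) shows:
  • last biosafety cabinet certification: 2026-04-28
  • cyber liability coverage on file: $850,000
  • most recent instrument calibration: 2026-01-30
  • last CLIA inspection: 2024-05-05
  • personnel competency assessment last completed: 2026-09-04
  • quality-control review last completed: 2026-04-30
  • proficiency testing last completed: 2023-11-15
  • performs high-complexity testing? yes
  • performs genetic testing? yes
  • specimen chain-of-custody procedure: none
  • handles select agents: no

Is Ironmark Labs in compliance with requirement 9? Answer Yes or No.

9. quality-control review 171 days ago vs limit 180 → met

Yes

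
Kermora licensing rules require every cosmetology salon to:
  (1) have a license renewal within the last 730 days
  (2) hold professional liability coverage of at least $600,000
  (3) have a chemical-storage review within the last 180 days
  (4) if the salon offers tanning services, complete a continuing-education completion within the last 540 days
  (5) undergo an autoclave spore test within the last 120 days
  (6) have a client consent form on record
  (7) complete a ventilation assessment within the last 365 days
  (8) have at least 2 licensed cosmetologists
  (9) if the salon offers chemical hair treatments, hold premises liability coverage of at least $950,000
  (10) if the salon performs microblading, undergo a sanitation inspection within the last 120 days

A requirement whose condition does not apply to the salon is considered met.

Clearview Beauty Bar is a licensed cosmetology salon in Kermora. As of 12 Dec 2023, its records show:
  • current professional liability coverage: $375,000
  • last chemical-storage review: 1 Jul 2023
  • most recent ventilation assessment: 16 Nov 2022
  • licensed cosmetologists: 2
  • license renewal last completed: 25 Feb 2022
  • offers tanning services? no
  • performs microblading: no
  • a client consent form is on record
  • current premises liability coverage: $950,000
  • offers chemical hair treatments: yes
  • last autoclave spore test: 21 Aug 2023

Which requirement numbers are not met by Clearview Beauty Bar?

1. license renewal 655 days ago vs limit 730 → met
2. professional liability coverage $375,000 < $600,000 → not met
3. chemical-storage review 164 days ago vs limit 180 → met
4. condition 'offers tanning services' does not hold → requirement n/a → met
5. autoclave spore test 113 days ago vs limit 120 → met
6. client consent form present → met
7. ventilation assessment 391 days ago vs limit 365 → not met
8. licensed cosmetologists 2 ≥ 2 → met
9. condition 'offers chemical hair treatments' holds; premises liability coverage $950,000 ≥ $950,000 → met
10. condition 'performs microblading' does not hold → requirement n/a → met
Not met: 2, 7

2, 7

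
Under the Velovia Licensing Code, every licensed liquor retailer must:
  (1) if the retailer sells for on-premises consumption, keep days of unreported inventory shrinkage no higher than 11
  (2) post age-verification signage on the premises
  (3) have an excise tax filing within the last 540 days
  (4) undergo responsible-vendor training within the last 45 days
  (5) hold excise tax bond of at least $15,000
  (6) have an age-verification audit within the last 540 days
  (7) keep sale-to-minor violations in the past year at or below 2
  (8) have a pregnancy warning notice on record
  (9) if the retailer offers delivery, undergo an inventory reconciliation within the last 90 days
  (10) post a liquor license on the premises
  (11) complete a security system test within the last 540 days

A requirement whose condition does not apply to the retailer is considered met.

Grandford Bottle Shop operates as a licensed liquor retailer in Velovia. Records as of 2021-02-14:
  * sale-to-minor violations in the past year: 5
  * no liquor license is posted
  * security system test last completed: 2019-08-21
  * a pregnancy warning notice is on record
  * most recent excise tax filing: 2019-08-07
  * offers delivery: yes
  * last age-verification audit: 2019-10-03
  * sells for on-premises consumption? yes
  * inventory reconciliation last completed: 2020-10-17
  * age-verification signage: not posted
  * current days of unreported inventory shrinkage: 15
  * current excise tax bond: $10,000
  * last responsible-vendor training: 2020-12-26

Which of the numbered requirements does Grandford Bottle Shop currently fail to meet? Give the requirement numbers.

1, 2, 3, 4, 5, 7, 9, 10, 11

1. condition 'sells for on-premises consumption' holds; days of unreported inventory shrinkage 15 > 11 → not met
2. age-verification signage absent → not met
3. excise tax filing 557 days ago vs limit 540 → not met
4. responsible-vendor training 50 days ago vs limit 45 → not met
5. excise tax bond $10,000 < $15,000 → not met
6. age-verification audit 500 days ago vs limit 540 → met
7. sale-to-minor violations in the past year 5 > 2 → not met
8. pregnancy warning notice present → met
9. condition 'offers delivery' holds; inventory reconciliation 120 days ago vs limit 90 → not met
10. liquor license absent → not met
11. security system test 543 days ago vs limit 540 → not met
Not met: 1, 2, 3, 4, 5, 7, 9, 10, 11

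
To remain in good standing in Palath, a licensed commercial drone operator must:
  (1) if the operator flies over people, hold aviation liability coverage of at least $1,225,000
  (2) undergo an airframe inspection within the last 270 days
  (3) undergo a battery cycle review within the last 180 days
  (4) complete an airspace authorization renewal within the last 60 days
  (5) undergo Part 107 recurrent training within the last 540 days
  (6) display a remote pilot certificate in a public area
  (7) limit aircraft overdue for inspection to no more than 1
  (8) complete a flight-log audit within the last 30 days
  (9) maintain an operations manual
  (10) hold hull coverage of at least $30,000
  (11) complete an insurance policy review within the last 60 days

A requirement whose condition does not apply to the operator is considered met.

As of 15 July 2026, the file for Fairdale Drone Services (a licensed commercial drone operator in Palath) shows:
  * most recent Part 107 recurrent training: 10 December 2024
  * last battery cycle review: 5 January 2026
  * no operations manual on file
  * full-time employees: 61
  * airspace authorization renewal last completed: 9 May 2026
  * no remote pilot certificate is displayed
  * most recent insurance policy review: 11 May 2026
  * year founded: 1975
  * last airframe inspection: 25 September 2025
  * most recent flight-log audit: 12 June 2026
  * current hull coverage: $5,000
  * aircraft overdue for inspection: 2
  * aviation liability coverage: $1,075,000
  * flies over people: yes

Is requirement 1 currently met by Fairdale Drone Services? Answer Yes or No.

1. condition 'flies over people' holds; aviation liability coverage $1,075,000 < $1,225,000 → not met

No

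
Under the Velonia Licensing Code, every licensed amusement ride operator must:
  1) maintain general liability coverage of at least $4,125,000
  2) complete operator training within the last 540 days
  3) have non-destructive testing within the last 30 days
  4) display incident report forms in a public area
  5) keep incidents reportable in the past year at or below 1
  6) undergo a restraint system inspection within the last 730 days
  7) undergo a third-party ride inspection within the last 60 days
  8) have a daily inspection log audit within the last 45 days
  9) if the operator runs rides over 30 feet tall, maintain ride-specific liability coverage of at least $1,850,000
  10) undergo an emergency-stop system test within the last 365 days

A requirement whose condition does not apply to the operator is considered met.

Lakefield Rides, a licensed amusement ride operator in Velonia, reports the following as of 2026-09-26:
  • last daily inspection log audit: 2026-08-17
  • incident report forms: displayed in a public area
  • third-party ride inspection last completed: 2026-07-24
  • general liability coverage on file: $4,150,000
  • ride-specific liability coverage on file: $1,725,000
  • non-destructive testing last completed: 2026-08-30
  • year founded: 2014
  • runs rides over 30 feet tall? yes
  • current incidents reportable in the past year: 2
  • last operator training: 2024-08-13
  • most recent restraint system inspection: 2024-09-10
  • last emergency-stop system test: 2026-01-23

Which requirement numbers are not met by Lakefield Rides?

1. general liability coverage $4,150,000 ≥ $4,125,000 → met
2. operator training 774 days ago vs limit 540 → not met
3. non-destructive testing 27 days ago vs limit 30 → met
4. incident report forms present → met
5. incidents reportable in the past year 2 > 1 → not met
6. restraint system inspection 746 days ago vs limit 730 → not met
7. third-party ride inspection 64 days ago vs limit 60 → not met
8. daily inspection log audit 40 days ago vs limit 45 → met
9. condition 'runs rides over 30 feet tall' holds; ride-specific liability coverage $1,725,000 < $1,850,000 → not met
10. emergency-stop system test 246 days ago vs limit 365 → met
Not met: 2, 5, 6, 7, 9

2, 5, 6, 7, 9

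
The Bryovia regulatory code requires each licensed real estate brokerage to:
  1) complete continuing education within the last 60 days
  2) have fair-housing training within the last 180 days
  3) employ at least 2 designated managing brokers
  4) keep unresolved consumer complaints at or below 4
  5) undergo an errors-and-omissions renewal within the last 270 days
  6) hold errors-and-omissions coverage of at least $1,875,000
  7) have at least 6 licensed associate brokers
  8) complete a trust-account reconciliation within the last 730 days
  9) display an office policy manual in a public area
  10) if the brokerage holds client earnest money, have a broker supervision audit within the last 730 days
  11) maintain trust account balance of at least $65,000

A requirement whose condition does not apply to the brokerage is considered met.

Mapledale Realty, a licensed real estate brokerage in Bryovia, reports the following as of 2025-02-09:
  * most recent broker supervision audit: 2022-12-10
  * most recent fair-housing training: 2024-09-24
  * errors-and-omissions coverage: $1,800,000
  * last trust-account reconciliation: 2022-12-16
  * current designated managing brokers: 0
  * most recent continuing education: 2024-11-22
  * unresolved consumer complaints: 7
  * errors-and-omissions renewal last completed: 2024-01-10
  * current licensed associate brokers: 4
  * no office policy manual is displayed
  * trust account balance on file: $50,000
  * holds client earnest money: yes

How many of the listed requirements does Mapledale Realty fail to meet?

1. continuing education 79 days ago vs limit 60 → not met
2. fair-housing training 138 days ago vs limit 180 → met
3. designated managing brokers 0 < 2 → not met
4. unresolved consumer complaints 7 > 4 → not met
5. errors-and-omissions renewal 396 days ago vs limit 270 → not met
6. errors-and-omissions coverage $1,800,000 < $1,875,000 → not met
7. licensed associate brokers 4 < 6 → not met
8. trust-account reconciliation 786 days ago vs limit 730 → not met
9. office policy manual absent → not met
10. condition 'holds client earnest money' holds; broker supervision audit 792 days ago vs limit 730 → not met
11. trust account balance $50,000 < $65,000 → not met
Not met: 10 of 11

10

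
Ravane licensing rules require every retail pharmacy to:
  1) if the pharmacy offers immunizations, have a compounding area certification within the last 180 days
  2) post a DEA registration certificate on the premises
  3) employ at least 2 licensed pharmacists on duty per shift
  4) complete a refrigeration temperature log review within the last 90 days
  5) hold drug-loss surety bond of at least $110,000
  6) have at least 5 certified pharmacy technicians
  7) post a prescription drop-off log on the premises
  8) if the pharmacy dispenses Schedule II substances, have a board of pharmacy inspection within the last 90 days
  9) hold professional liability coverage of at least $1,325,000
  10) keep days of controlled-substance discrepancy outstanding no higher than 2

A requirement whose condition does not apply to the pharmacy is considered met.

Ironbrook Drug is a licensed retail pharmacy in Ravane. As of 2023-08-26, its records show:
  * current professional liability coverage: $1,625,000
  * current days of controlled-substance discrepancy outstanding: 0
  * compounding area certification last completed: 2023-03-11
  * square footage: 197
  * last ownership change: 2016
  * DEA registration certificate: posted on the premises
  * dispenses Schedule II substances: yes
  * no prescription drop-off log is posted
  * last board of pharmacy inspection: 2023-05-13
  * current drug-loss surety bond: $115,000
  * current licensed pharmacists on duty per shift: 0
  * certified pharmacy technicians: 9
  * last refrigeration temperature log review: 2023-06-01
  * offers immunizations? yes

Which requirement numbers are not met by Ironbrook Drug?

3, 7, 8

1. condition 'offers immunizations' holds; compounding area certification 168 days ago vs limit 180 → met
2. DEA registration certificate present → met
3. licensed pharmacists on duty per shift 0 < 2 → not met
4. refrigeration temperature log review 86 days ago vs limit 90 → met
5. drug-loss surety bond $115,000 ≥ $110,000 → met
6. certified pharmacy technicians 9 ≥ 5 → met
7. prescription drop-off log absent → not met
8. condition 'dispenses Schedule II substances' holds; board of pharmacy inspection 105 days ago vs limit 90 → not met
9. professional liability coverage $1,625,000 ≥ $1,325,000 → met
10. days of controlled-substance discrepancy outstanding 0 ≤ 2 → met
Not met: 3, 7, 8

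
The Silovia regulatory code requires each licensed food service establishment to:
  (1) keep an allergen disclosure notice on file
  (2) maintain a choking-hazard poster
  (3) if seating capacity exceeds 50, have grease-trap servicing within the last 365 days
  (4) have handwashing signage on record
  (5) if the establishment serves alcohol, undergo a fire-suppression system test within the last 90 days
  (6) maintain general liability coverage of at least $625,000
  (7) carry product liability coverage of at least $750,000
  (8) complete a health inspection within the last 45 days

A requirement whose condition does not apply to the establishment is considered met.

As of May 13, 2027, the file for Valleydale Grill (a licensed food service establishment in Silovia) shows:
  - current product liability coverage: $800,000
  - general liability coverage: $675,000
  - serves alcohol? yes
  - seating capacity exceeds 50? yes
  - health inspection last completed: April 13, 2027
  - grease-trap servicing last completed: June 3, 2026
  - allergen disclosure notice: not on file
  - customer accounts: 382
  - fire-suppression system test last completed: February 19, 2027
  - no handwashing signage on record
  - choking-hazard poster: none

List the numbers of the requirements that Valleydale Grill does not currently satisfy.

1, 2, 4

1. allergen disclosure notice absent → not met
2. choking-hazard poster absent → not met
3. condition 'seating capacity exceeds 50' holds; grease-trap servicing 344 days ago vs limit 365 → met
4. handwashing signage absent → not met
5. condition 'serves alcohol' holds; fire-suppression system test 83 days ago vs limit 90 → met
6. general liability coverage $675,000 ≥ $625,000 → met
7. product liability coverage $800,000 ≥ $750,000 → met
8. health inspection 30 days ago vs limit 45 → met
Not met: 1, 2, 4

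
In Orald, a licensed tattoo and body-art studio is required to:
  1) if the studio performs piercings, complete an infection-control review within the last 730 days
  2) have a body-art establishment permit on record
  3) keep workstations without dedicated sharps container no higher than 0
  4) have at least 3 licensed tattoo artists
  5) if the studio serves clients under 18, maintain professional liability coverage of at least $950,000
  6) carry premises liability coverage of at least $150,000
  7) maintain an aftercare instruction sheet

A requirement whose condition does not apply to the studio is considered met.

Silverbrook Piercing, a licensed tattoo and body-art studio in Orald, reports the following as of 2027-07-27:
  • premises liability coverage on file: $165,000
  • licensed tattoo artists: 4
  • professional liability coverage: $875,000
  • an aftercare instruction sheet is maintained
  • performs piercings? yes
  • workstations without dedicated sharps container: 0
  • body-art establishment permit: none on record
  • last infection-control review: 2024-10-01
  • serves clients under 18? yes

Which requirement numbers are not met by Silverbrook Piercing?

1. condition 'performs piercings' holds; infection-control review 1029 days ago vs limit 730 → not met
2. body-art establishment permit absent → not met
3. workstations without dedicated sharps container 0 ≤ 0 → met
4. licensed tattoo artists 4 ≥ 3 → met
5. condition 'serves clients under 18' holds; professional liability coverage $875,000 < $950,000 → not met
6. premises liability coverage $165,000 ≥ $150,000 → met
7. aftercare instruction sheet present → met
Not met: 1, 2, 5

1, 2, 5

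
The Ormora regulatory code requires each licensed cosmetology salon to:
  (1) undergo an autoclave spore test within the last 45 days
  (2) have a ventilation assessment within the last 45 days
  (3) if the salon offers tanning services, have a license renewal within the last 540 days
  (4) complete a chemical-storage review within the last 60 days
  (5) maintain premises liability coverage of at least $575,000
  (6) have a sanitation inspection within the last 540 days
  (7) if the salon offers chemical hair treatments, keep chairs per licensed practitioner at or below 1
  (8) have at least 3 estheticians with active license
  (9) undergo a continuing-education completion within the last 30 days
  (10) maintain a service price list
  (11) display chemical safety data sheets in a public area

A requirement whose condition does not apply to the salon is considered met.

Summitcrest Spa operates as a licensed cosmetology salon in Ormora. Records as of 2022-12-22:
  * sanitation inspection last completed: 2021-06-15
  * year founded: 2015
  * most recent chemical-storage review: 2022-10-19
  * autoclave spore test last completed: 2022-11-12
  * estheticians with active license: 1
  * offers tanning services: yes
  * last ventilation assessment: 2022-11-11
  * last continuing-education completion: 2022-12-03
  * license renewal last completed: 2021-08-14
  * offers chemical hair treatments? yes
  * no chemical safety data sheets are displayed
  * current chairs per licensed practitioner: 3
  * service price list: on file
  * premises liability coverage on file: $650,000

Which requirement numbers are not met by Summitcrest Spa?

4, 6, 7, 8, 11

1. autoclave spore test 40 days ago vs limit 45 → met
2. ventilation assessment 41 days ago vs limit 45 → met
3. condition 'offers tanning services' holds; license renewal 495 days ago vs limit 540 → met
4. chemical-storage review 64 days ago vs limit 60 → not met
5. premises liability coverage $650,000 ≥ $575,000 → met
6. sanitation inspection 555 days ago vs limit 540 → not met
7. condition 'offers chemical hair treatments' holds; chairs per licensed practitioner 3 > 1 → not met
8. estheticians with active license 1 < 3 → not met
9. continuing-education completion 19 days ago vs limit 30 → met
10. service price list present → met
11. chemical safety data sheets absent → not met
Not met: 4, 6, 7, 8, 11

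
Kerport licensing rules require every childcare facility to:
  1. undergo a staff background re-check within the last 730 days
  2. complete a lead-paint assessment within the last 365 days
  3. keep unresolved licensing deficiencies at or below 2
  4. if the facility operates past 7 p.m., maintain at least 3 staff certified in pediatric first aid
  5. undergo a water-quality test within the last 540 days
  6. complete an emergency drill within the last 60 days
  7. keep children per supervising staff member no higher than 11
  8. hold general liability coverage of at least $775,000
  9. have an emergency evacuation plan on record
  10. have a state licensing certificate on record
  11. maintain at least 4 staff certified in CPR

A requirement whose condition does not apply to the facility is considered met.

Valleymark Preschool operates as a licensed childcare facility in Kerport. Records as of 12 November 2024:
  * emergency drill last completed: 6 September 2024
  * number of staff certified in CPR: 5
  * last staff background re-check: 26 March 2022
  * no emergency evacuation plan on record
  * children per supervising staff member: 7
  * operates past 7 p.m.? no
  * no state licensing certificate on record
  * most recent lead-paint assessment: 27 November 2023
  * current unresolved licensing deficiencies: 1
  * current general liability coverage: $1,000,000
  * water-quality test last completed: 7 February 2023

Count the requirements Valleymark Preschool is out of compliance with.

1. staff background re-check 962 days ago vs limit 730 → not met
2. lead-paint assessment 351 days ago vs limit 365 → met
3. unresolved licensing deficiencies 1 ≤ 2 → met
4. condition 'operates past 7 p.m.' does not hold → requirement n/a → met
5. water-quality test 644 days ago vs limit 540 → not met
6. emergency drill 67 days ago vs limit 60 → not met
7. children per supervising staff member 7 ≤ 11 → met
8. general liability coverage $1,000,000 ≥ $775,000 → met
9. emergency evacuation plan absent → not met
10. state licensing certificate absent → not met
11. staff certified in CPR 5 ≥ 4 → met
Not met: 5 of 11

5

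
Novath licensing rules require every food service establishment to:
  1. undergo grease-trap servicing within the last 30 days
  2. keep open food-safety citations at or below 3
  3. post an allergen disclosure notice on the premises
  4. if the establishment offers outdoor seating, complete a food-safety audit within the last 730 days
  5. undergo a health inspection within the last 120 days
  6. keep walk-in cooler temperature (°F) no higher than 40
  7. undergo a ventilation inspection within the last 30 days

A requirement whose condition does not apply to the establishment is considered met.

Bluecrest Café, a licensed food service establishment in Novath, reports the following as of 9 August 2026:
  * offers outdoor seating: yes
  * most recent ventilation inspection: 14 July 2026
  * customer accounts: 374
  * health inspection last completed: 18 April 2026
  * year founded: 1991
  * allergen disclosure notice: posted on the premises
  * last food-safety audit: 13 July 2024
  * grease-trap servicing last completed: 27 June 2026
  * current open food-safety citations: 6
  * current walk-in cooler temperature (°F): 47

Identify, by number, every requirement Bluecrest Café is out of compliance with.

1. grease-trap servicing 43 days ago vs limit 30 → not met
2. open food-safety citations 6 > 3 → not met
3. allergen disclosure notice present → met
4. condition 'offers outdoor seating' holds; food-safety audit 757 days ago vs limit 730 → not met
5. health inspection 113 days ago vs limit 120 → met
6. walk-in cooler temperature (°F) 47 > 40 → not met
7. ventilation inspection 26 days ago vs limit 30 → met
Not met: 1, 2, 4, 6

1, 2, 4, 6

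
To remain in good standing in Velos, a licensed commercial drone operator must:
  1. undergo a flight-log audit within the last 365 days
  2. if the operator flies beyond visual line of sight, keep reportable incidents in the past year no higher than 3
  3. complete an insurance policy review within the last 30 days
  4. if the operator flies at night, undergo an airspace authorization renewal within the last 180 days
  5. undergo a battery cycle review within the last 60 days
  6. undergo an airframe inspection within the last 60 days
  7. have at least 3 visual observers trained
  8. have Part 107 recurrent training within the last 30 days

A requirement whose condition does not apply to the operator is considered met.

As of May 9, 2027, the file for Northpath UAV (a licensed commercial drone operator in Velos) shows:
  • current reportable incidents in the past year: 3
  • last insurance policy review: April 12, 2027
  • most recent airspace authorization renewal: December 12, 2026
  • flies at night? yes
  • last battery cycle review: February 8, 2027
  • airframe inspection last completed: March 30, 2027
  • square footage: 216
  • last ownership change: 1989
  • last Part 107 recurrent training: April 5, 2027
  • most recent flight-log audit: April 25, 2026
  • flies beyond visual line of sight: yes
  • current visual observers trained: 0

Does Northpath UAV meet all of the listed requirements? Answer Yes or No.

No

1. flight-log audit 379 days ago vs limit 365 → not met
2. condition 'flies beyond visual line of sight' holds; reportable incidents in the past year 3 ≤ 3 → met
3. insurance policy review 27 days ago vs limit 30 → met
4. condition 'flies at night' holds; airspace authorization renewal 148 days ago vs limit 180 → met
5. battery cycle review 90 days ago vs limit 60 → not met
6. airframe inspection 40 days ago vs limit 60 → met
7. visual observers trained 0 < 3 → not met
8. Part 107 recurrent training 34 days ago vs limit 30 → not met
Not met: 1, 5, 7, 8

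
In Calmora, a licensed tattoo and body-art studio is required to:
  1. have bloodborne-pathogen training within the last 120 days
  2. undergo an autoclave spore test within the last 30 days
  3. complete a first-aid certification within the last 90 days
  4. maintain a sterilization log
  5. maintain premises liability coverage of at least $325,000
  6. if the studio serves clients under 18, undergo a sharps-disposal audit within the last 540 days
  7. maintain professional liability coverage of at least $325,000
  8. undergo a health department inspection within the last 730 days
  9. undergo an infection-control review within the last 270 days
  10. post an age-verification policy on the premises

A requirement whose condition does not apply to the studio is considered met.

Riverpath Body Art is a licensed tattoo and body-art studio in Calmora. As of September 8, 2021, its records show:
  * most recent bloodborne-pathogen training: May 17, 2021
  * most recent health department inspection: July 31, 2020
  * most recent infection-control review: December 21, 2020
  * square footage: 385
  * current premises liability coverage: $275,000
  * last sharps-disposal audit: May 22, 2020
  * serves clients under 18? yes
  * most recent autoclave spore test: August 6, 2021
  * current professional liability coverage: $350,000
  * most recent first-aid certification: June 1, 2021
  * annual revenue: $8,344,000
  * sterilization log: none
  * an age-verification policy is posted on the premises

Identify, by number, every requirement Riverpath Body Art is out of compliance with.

1. bloodborne-pathogen training 114 days ago vs limit 120 → met
2. autoclave spore test 33 days ago vs limit 30 → not met
3. first-aid certification 99 days ago vs limit 90 → not met
4. sterilization log absent → not met
5. premises liability coverage $275,000 < $325,000 → not met
6. condition 'serves clients under 18' holds; sharps-disposal audit 474 days ago vs limit 540 → met
7. professional liability coverage $350,000 ≥ $325,000 → met
8. health department inspection 404 days ago vs limit 730 → met
9. infection-control review 261 days ago vs limit 270 → met
10. age-verification policy present → met
Not met: 2, 3, 4, 5

2, 3, 4, 5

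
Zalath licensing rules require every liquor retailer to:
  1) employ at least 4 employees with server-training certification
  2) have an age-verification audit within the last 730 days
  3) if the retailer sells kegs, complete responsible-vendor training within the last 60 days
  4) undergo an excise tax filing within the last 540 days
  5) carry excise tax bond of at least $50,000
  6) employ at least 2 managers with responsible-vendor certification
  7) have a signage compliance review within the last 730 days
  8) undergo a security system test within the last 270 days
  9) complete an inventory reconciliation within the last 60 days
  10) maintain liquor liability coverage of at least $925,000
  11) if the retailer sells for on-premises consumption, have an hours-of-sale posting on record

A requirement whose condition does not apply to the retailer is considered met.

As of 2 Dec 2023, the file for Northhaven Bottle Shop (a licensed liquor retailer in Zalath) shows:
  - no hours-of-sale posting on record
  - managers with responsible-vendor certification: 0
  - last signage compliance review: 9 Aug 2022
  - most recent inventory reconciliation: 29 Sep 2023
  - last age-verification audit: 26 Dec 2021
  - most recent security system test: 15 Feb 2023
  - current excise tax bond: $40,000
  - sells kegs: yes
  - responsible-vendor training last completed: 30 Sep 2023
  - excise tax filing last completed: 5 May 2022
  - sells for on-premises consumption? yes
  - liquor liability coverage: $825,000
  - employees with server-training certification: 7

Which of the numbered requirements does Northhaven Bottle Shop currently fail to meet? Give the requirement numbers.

3, 4, 5, 6, 8, 9, 10, 11

1. employees with server-training certification 7 ≥ 4 → met
2. age-verification audit 706 days ago vs limit 730 → met
3. condition 'sells kegs' holds; responsible-vendor training 63 days ago vs limit 60 → not met
4. excise tax filing 576 days ago vs limit 540 → not met
5. excise tax bond $40,000 < $50,000 → not met
6. managers with responsible-vendor certification 0 < 2 → not met
7. signage compliance review 480 days ago vs limit 730 → met
8. security system test 290 days ago vs limit 270 → not met
9. inventory reconciliation 64 days ago vs limit 60 → not met
10. liquor liability coverage $825,000 < $925,000 → not met
11. condition 'sells for on-premises consumption' holds; hours-of-sale posting absent → not met
Not met: 3, 4, 5, 6, 8, 9, 10, 11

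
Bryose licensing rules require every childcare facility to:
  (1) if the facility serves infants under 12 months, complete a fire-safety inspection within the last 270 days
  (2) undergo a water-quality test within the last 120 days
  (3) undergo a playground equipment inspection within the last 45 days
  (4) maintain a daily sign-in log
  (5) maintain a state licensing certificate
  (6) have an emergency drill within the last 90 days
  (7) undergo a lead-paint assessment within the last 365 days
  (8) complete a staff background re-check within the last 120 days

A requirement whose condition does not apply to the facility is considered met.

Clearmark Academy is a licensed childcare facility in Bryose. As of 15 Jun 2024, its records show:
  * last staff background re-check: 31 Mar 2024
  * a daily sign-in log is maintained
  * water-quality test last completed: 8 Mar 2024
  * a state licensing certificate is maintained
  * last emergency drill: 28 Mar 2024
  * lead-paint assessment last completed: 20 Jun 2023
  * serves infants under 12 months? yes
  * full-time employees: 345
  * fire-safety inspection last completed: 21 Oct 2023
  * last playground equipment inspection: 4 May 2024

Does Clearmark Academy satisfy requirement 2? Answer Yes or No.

2. water-quality test 99 days ago vs limit 120 → met

Yes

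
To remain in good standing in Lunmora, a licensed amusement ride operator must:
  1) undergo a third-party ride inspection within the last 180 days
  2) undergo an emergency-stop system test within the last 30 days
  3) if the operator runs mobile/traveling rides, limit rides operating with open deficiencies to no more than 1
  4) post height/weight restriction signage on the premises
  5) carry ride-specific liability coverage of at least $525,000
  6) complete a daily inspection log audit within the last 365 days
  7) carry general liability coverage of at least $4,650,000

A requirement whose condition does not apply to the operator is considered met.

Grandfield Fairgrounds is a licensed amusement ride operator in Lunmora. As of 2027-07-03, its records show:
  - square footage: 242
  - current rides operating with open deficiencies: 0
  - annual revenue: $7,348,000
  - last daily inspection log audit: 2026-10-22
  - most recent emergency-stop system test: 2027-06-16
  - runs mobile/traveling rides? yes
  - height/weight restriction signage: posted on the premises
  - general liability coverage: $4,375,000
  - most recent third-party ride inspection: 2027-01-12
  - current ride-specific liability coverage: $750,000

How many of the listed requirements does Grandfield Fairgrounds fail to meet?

1. third-party ride inspection 172 days ago vs limit 180 → met
2. emergency-stop system test 17 days ago vs limit 30 → met
3. condition 'runs mobile/traveling rides' holds; rides operating with open deficiencies 0 ≤ 1 → met
4. height/weight restriction signage present → met
5. ride-specific liability coverage $750,000 ≥ $525,000 → met
6. daily inspection log audit 254 days ago vs limit 365 → met
7. general liability coverage $4,375,000 < $4,650,000 → not met
Not met: 1 of 7

1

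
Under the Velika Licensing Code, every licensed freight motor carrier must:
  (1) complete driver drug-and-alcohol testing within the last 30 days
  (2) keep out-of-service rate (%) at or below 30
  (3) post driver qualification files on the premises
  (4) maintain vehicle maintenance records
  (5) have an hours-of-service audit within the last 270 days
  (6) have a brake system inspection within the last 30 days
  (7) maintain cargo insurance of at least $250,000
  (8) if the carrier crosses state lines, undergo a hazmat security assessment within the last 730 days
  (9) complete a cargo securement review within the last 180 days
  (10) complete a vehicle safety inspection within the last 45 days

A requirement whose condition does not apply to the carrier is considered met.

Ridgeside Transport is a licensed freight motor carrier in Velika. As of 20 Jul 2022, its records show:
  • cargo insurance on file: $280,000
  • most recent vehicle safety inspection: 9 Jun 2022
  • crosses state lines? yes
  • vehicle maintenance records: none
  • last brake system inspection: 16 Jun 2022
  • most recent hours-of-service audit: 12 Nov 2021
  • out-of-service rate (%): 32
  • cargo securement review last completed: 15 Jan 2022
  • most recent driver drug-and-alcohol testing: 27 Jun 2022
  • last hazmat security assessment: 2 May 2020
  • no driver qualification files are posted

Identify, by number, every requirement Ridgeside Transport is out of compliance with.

2, 3, 4, 6, 8, 9

1. driver drug-and-alcohol testing 23 days ago vs limit 30 → met
2. out-of-service rate (%) 32 > 30 → not met
3. driver qualification files absent → not met
4. vehicle maintenance records absent → not met
5. hours-of-service audit 250 days ago vs limit 270 → met
6. brake system inspection 34 days ago vs limit 30 → not met
7. cargo insurance $280,000 ≥ $250,000 → met
8. condition 'crosses state lines' holds; hazmat security assessment 809 days ago vs limit 730 → not met
9. cargo securement review 186 days ago vs limit 180 → not met
10. vehicle safety inspection 41 days ago vs limit 45 → met
Not met: 2, 3, 4, 6, 8, 9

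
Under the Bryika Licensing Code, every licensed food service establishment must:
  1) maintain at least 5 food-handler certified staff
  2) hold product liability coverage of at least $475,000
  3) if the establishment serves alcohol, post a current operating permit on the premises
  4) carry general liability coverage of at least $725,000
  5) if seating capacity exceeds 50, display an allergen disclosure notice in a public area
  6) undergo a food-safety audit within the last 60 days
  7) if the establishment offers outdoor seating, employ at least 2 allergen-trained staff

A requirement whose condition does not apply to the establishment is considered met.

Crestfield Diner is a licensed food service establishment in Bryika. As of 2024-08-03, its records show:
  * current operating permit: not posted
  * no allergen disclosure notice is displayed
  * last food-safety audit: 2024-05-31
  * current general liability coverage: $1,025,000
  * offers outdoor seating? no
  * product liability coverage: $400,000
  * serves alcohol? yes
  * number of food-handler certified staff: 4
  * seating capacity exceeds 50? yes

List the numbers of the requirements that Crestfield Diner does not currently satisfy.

1. food-handler certified staff 4 < 5 → not met
2. product liability coverage $400,000 < $475,000 → not met
3. condition 'serves alcohol' holds; current operating permit absent → not met
4. general liability coverage $1,025,000 ≥ $725,000 → met
5. condition 'seating capacity exceeds 50' holds; allergen disclosure notice absent → not met
6. food-safety audit 64 days ago vs limit 60 → not met
7. condition 'offers outdoor seating' does not hold → requirement n/a → met
Not met: 1, 2, 3, 5, 6

1, 2, 3, 5, 6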